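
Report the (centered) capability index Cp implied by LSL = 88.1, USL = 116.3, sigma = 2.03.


Cp = (USL - LSL) / (6 * sigma)
= (116.3 - 88.1) / (6 * 2.03)
= 28.2000 / 12.1800
= 2.3153

2.3153


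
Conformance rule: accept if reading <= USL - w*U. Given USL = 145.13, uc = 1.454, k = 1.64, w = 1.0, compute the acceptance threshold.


U = k * uc = 1.64 * 1.454 = 2.38456
guard band g = w * U = 1.0 * 2.38456 = 2.38456
AL = USL - g = 145.13 - 2.38456
AL = 142.7454

142.7454


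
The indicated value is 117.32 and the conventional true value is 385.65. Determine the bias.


Systematic error = measured - true
= 117.32 - 385.65
= -268.3300

-268.3300


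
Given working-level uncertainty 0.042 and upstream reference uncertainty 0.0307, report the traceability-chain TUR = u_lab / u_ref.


TUR = u_lab / u_ref
= 0.042 / 0.0307
= 1.3681

1.3681


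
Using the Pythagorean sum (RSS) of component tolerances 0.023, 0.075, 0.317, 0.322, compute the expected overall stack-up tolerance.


RSS = sqrt(0.023^2 + 0.075^2 + 0.317^2 + 0.322^2)
= sqrt(0.210327)
= 0.4586

0.4586


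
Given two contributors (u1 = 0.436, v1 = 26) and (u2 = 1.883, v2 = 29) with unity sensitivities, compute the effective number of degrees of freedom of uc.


uc = sqrt(u1^2 + u2^2) = sqrt(0.436^2 + 1.883^2) = 1.9328179
v_eff = uc^4 / (u1^4/v1 + u2^4/v2)
= 1.9328179^4 / (0.436^4/26 + 1.883^4/29)
= 13.95609 / 0.43490402
v_eff = 32.0900

32.0900


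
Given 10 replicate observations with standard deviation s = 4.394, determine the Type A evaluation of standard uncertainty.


u_A = s / sqrt(n)
u_A = 4.394 / sqrt(10)
u_A = 4.394 / 3.1622777
u_A = 1.3895

1.3895


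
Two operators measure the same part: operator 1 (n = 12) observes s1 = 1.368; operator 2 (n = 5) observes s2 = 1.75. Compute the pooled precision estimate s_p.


s_p = sqrt(((n1-1)*s1^2 + (n2-1)*s2^2) / (n1+n2-2))
numerator = (12-1)*1.368^2 + (5-1)*1.75^2 = 20.585664 + 12.25 = 32.835664
denominator = 12 + 5 - 2 = 15
s_p^2 = 32.835664 / 15 = 2.1890443
s_p = sqrt(2.1890443) = 1.4795

1.4795


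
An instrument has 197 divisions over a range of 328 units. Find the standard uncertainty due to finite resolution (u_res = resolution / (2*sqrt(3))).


resolution = range / divisions
resolution = 328 / 197 = 1.6649746
u_res = resolution / (2*sqrt(3))
u_res = 1.6649746 / 3.4641016
u_res = 0.4806

0.4806


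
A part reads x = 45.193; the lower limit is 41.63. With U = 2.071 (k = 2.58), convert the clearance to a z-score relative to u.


u = U / k = 2.071 / 2.58 = 0.80271318
margin = |LSL - x| = |41.63 - 45.193| = 3.563
z = margin / u = 3.563 / 0.80271318
z = 4.4387

4.4387


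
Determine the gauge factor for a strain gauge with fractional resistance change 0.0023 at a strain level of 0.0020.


GF = (dR/R) / epsilon
= 0.0023 / 0.0020
= 1.1500

1.1500


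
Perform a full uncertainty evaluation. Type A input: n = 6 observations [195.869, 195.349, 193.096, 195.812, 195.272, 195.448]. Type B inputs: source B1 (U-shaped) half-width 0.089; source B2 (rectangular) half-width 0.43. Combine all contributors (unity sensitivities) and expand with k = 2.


mean = (195.869 + 195.349 + 193.096 + 195.812 + 195.272 + 195.448) / 6 = 195.141
s = sqrt(sum((x - mean)^2)/(n-1)) = 1.0312055
u_A = s / sqrt(n) = 1.0312055 / sqrt(6) = 0.42098788
u_B1 = 0.089 / sqrt(2) = 0.062932504
u_B2 = 0.43 / sqrt(3) = 0.24826062
uc = sqrt(0.42098788^2 + 0.062932504^2 + 0.24826062^2) = 0.49277239
U = k * uc = 2 * 0.49277239
U = 0.9855

0.9855


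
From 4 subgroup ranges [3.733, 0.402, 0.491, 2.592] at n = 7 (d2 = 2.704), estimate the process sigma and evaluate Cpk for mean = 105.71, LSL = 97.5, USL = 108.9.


R_bar = (3.733 + 0.402 + 0.491 + 2.592) / 4 = 1.8045
sigma = R_bar / d2 = 1.8045 / 2.704 = 0.66734467
Cp = (USL - LSL)/(6*sigma) = (108.9 - 97.5)/(6*0.66734467) = 2.8471
Cpu = (108.9 - 105.71)/(3*0.66734467) = 1.5934
Cpl = (105.71 - 97.5)/(3*0.66734467) = 4.1008
Cpk = min(Cpu, Cpl) = 1.5934

1.5934


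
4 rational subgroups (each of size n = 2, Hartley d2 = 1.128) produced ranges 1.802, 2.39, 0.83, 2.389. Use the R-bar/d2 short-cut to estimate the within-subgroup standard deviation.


R_bar = (1.802 + 2.39 + 0.83 + 2.389) / 4
R_bar = 7.411 / 4 = 1.85275
sigma_hat = R_bar / d2 = 1.85275 / 1.128 = 1.6425

1.6425


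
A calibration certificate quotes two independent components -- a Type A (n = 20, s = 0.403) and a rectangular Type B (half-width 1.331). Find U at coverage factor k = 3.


u_A = s / sqrt(n) = 0.403 / sqrt(20) = 0.090113539
u_B = half_width / sqrt(3) = 1.331 / sqrt(3) = 0.76845321
uc = sqrt(u_A^2 + u_B^2) = sqrt(0.090113539^2 + 0.76845321^2) = 0.7737188
U = k * uc = 3 * 0.7737188
U = 2.3212

2.3212


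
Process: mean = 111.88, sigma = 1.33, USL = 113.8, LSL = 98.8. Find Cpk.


Cpu = (USL - mean) / (3*sigma) = (113.8 - 111.88) / (3*1.33) = 0.4812
Cpl = (mean - LSL) / (3*sigma) = (111.88 - 98.8) / (3*1.33) = 3.2782
Cpk = min(Cpu, Cpl) = 0.4812

0.4812


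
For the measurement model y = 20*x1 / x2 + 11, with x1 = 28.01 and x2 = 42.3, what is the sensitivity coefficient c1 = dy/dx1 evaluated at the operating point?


y = 20*x1 / x2 + 11
dy/dx1 = 20/x2
Evaluate at x2 = 42.3: c1 = 20 / 42.3
c1 = 0.4728

0.4728


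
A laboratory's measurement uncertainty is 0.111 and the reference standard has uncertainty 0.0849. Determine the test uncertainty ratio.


TUR = u_lab / u_ref
= 0.111 / 0.0849
= 1.3074

1.3074


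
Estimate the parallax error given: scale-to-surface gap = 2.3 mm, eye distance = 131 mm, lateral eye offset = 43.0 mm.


error = h * offset / d
= 2.3 * 43.0 / 131
= 0.7550

0.7550


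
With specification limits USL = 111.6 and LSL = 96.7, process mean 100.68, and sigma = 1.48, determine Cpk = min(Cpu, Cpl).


Cpu = (USL - mean) / (3*sigma) = (111.6 - 100.68) / (3*1.48) = 2.4595
Cpl = (mean - LSL) / (3*sigma) = (100.68 - 96.7) / (3*1.48) = 0.8964
Cpk = min(Cpu, Cpl) = 0.8964

0.8964


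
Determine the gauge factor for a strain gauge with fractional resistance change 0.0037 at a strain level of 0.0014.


GF = (dR/R) / epsilon
= 0.0037 / 0.0014
= 2.6429

2.6429


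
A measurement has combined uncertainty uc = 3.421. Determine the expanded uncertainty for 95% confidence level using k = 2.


U = k * uc
U = 2 * 3.421
U = 6.8420

6.8420


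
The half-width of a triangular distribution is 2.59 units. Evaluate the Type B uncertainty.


u_B = half_width / sqrt(6)
u_B = 2.59 / 2.4494897
u_B = 1.0574

1.0574


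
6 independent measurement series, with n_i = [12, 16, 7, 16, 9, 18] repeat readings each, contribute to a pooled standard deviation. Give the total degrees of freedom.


nu = sum_i (n_i - 1)
nu = ((12 - 1) + (16 - 1) + (7 - 1) + (16 - 1) + (9 - 1) + (18 - 1))
nu = 11 + 15 + 6 + 15 + 8 + 17
nu = 72

72


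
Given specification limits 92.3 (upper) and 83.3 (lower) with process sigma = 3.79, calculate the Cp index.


Cp = (USL - LSL) / (6 * sigma)
= (92.3 - 83.3) / (6 * 3.79)
= 9.0000 / 22.7400
= 0.3958

0.3958


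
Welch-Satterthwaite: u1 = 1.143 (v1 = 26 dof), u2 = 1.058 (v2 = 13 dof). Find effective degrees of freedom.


uc = sqrt(u1^2 + u2^2) = sqrt(1.143^2 + 1.058^2) = 1.5575022
v_eff = uc^4 / (u1^4/v1 + u2^4/v2)
= 1.5575022^4 / (1.143^4/26 + 1.058^4/13)
= 5.8845692 / 0.16202925
v_eff = 36.3179

36.3179


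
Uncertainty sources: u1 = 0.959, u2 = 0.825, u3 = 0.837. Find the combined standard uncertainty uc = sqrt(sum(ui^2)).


uc = sqrt(0.959^2 + 0.825^2 + 0.837^2)
uc = sqrt(2.300875)
uc = 1.5169

1.5169


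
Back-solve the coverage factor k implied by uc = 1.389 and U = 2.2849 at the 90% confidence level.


k = U / uc
k = 2.2849 / 1.389
k = 1.645

1.645


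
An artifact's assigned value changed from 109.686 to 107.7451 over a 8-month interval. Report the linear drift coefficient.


rate = (v2 - v1) / months
= (107.7451 - 109.686) / 8
= -1.9409 / 8
= -0.2426

-0.2426


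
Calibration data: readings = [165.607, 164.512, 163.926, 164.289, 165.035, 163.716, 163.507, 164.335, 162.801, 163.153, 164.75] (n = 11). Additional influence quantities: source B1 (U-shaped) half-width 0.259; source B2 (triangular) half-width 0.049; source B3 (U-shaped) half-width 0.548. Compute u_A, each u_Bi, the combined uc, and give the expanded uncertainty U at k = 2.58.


mean = (165.607 + 164.512 + 163.926 + 164.289 + 165.035 + 163.716 + 163.507 + 164.335 + 162.801 + 163.153 + 164.75) / 11 = 164.1482727
s = sqrt(sum((x - mean)^2)/(n-1)) = 0.8316503
u_A = s / sqrt(n) = 0.8316503 / sqrt(11) = 0.250752
u_B1 = 0.259 / sqrt(2) = 0.18314066
u_B2 = 0.049 / sqrt(6) = 0.020004166
u_B3 = 0.548 / sqrt(2) = 0.38749452
uc = sqrt(0.250752^2 + 0.18314066^2 + 0.020004166^2 + 0.38749452^2) = 0.49695999
U = k * uc = 2.58 * 0.49695999
U = 1.2822

1.2822


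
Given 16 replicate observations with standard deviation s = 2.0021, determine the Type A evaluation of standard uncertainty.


u_A = s / sqrt(n)
u_A = 2.0021 / sqrt(16)
u_A = 2.0021 / 4
u_A = 0.5005

0.5005


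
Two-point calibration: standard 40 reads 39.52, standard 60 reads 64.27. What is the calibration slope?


slope = (y2 - y1) / (x2 - x1)
= (64.27 - 39.52) / (60 - 40)
= 24.7500 / 20
= 1.2375

1.2375


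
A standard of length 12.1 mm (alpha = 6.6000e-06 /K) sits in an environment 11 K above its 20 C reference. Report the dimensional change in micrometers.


dL = L * alpha * dT
= 12.1 * 6.6000e-06 * 11
= 8.7850000e-04 mm
dL_um = 8.7850000e-04 * 1000 = 0.8785 um

0.8785


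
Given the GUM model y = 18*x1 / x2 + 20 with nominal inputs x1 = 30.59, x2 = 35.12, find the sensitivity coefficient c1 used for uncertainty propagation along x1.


y = 18*x1 / x2 + 20
dy/dx1 = 18/x2
Evaluate at x2 = 35.12: c1 = 18 / 35.12
c1 = 0.5125

0.5125


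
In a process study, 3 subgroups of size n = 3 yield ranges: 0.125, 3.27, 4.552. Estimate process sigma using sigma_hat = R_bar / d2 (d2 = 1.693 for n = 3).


R_bar = (0.125 + 3.27 + 4.552) / 3
R_bar = 7.947 / 3 = 2.649
sigma_hat = R_bar / d2 = 2.649 / 1.693 = 1.5647

1.5647


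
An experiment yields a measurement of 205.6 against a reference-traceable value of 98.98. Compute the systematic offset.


Systematic error = measured - true
= 205.6 - 98.98
= 106.6200

106.6200


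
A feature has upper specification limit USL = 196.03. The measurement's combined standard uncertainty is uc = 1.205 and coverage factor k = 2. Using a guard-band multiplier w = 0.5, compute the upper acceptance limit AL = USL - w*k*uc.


U = k * uc = 2 * 1.205 = 2.41
guard band g = w * U = 0.5 * 2.41 = 1.205
AL = USL - g = 196.03 - 1.205
AL = 194.8250

194.8250


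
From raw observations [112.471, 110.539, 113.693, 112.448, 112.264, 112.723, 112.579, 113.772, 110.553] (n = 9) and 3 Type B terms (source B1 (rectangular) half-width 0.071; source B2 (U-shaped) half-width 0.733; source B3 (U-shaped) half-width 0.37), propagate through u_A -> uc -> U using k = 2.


mean = (112.471 + 110.539 + 113.693 + 112.448 + 112.264 + 112.723 + 112.579 + 113.772 + 110.553) / 9 = 112.338
s = sqrt(sum((x - mean)^2)/(n-1)) = 1.1487264
u_A = s / sqrt(n) = 1.1487264 / sqrt(9) = 0.3829088
u_B1 = 0.071 / sqrt(3) = 0.040991869
u_B2 = 0.733 / sqrt(2) = 0.51830927
u_B3 = 0.37 / sqrt(2) = 0.26162951
uc = sqrt(0.3829088^2 + 0.040991869^2 + 0.51830927^2 + 0.26162951^2) = 0.69670222
U = k * uc = 2 * 0.69670222
U = 1.3934

1.3934


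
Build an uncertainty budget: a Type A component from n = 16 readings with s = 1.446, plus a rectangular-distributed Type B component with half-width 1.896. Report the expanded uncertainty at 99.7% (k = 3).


u_A = s / sqrt(n) = 1.446 / sqrt(16) = 0.3615
u_B = half_width / sqrt(3) = 1.896 / sqrt(3) = 1.0946561
uc = sqrt(u_A^2 + u_B^2) = sqrt(0.3615^2 + 1.0946561^2) = 1.1528028
U = k * uc = 3 * 1.1528028
U = 3.4584

3.4584


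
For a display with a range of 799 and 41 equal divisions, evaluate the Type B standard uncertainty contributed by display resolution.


resolution = range / divisions
resolution = 799 / 41 = 19.487805
u_res = resolution / (2*sqrt(3))
u_res = 19.487805 / 3.4641016
u_res = 5.6256

5.6256


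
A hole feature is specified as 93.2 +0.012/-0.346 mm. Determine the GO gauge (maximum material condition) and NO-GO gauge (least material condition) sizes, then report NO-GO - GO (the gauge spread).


GO = nominal - lower_tol (smallest hole = maximum material condition)
GO = 93.2 - 0.346 = 92.854
NO-GO = nominal + upper_tol (largest hole = least material condition)
NO-GO = 93.2 + 0.012 = 93.212
spread = NO-GO - GO = 93.212 - 92.854 = 0.3580

0.3580


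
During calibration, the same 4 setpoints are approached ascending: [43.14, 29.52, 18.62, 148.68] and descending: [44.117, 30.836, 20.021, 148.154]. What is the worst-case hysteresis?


|43.14 - 44.117| = 0.9770
|29.52 - 30.836| = 1.3160
|18.62 - 20.021| = 1.4010
|148.68 - 148.154| = 0.5260
hysteresis = max(diffs) = 1.4010

1.4010


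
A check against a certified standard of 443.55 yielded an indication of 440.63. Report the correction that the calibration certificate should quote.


Correction = standard - reading
= 443.55 - 440.63
= 2.9200

2.9200


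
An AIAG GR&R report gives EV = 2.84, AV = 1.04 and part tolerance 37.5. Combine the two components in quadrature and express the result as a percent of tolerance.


GRR = sqrt(EV^2 + AV^2) = sqrt(2.84^2 + 1.04^2) = 3.0244338
%GRR = GRR / tol * 100 = 3.0244338 / 37.5 * 100
%GRR = 8.0652

8.0652


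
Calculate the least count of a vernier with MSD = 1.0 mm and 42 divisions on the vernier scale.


LC = MSD / n_div
= 1.0 / 42
= 0.0238

0.0238


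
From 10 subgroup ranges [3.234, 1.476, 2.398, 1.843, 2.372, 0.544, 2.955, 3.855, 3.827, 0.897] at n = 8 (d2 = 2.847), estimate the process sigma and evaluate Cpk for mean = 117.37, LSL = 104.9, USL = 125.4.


R_bar = (3.234 + 1.476 + 2.398 + 1.843 + 2.372 + 0.544 + 2.955 + 3.855 + 3.827 + 0.897) / 10 = 2.3401
sigma = R_bar / d2 = 2.3401 / 2.847 = 0.82195293
Cp = (USL - LSL)/(6*sigma) = (125.4 - 104.9)/(6*0.82195293) = 4.1568
Cpu = (125.4 - 117.37)/(3*0.82195293) = 3.2565
Cpl = (117.37 - 104.9)/(3*0.82195293) = 5.0571
Cpk = min(Cpu, Cpl) = 3.2565

3.2565


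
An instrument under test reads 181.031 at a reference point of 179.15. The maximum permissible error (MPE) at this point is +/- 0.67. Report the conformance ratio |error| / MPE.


e = indication - reference = 181.031 - 179.15 = 1.8810
|e| = 1.8810
ratio = |e| / MPE = 1.8810 / 0.67
ratio = 2.8075

2.8075


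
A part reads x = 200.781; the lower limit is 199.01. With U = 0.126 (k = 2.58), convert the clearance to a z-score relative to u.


u = U / k = 0.126 / 2.58 = 0.048837209
margin = |LSL - x| = |199.01 - 200.781| = 1.771
z = margin / u = 1.771 / 0.048837209
z = 36.2633

36.2633


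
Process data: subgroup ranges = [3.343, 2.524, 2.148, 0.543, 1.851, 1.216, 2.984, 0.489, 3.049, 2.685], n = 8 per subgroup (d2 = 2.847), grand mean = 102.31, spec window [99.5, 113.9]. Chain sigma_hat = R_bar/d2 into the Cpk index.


R_bar = (3.343 + 2.524 + 2.148 + 0.543 + 1.851 + 1.216 + 2.984 + 0.489 + 3.049 + 2.685) / 10 = 2.0832
sigma = R_bar / d2 = 2.0832 / 2.847 = 0.7317176
Cp = (USL - LSL)/(6*sigma) = (113.9 - 99.5)/(6*0.7317176) = 3.2800
Cpu = (113.9 - 102.31)/(3*0.7317176) = 5.2798
Cpl = (102.31 - 99.5)/(3*0.7317176) = 1.2801
Cpk = min(Cpu, Cpl) = 1.2801

1.2801


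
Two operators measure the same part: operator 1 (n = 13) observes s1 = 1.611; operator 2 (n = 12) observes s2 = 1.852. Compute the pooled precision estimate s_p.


s_p = sqrt(((n1-1)*s1^2 + (n2-1)*s2^2) / (n1+n2-2))
numerator = (13-1)*1.611^2 + (12-1)*1.852^2 = 31.143852 + 37.728944 = 68.872796
denominator = 13 + 12 - 2 = 23
s_p^2 = 68.872796 / 23 = 2.9944694
s_p = sqrt(2.9944694) = 1.7305

1.7305


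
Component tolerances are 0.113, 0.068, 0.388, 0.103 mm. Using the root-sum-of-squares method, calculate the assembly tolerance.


RSS = sqrt(0.113^2 + 0.068^2 + 0.388^2 + 0.103^2)
= sqrt(0.178546)
= 0.4225

0.4225


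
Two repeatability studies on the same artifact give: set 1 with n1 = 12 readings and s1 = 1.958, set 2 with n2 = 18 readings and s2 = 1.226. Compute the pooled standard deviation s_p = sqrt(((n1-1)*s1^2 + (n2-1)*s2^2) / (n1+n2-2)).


s_p = sqrt(((n1-1)*s1^2 + (n2-1)*s2^2) / (n1+n2-2))
numerator = (12-1)*1.958^2 + (18-1)*1.226^2 = 42.171404 + 25.552292 = 67.723696
denominator = 12 + 18 - 2 = 28
s_p^2 = 67.723696 / 28 = 2.4187034
s_p = sqrt(2.4187034) = 1.5552

1.5552


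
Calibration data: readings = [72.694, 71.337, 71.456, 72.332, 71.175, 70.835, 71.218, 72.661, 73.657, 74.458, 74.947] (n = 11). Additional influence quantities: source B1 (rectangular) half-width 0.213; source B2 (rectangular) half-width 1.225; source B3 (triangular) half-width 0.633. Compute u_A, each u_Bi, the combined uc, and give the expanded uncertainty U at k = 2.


mean = (72.694 + 71.337 + 71.456 + 72.332 + 71.175 + 70.835 + 71.218 + 72.661 + 73.657 + 74.458 + 74.947) / 11 = 72.43363636
s = sqrt(sum((x - mean)^2)/(n-1)) = 1.4077442
u_A = s / sqrt(n) = 1.4077442 / sqrt(11) = 0.42445085
u_B1 = 0.213 / sqrt(3) = 0.12297561
u_B2 = 1.225 / sqrt(3) = 0.70725408
u_B3 = 0.633 / sqrt(6) = 0.25842117
uc = sqrt(0.42445085^2 + 0.12297561^2 + 0.70725408^2 + 0.25842117^2) = 0.87308153
U = k * uc = 2 * 0.87308153
U = 1.7462

1.7462


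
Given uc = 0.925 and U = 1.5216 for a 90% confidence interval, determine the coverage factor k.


k = U / uc
k = 1.5216 / 0.925
k = 1.645

1.645


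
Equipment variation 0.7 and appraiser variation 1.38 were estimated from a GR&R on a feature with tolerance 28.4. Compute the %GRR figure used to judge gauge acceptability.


GRR = sqrt(EV^2 + AV^2) = sqrt(0.7^2 + 1.38^2) = 1.5473849
%GRR = GRR / tol * 100 = 1.5473849 / 28.4 * 100
%GRR = 5.4485

5.4485


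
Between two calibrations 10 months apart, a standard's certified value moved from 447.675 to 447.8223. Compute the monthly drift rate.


rate = (v2 - v1) / months
= (447.8223 - 447.675) / 10
= 0.1473 / 10
= 0.0147

0.0147


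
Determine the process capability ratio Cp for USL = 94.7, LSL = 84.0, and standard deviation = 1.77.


Cp = (USL - LSL) / (6 * sigma)
= (94.7 - 84.0) / (6 * 1.77)
= 10.7000 / 10.6200
= 1.0075

1.0075


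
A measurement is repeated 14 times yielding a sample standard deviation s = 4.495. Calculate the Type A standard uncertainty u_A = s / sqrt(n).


u_A = s / sqrt(n)
u_A = 4.495 / sqrt(14)
u_A = 4.495 / 3.7416574
u_A = 1.2013

1.2013


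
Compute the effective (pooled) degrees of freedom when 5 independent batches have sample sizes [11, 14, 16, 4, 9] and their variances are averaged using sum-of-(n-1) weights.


nu = sum_i (n_i - 1)
nu = ((11 - 1) + (14 - 1) + (16 - 1) + (4 - 1) + (9 - 1))
nu = 10 + 13 + 15 + 3 + 8
nu = 49

49


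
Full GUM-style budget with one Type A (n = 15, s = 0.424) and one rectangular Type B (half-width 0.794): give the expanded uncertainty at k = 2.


u_A = s / sqrt(n) = 0.424 / sqrt(15) = 0.10947633
u_B = half_width / sqrt(3) = 0.794 / sqrt(3) = 0.45841611
uc = sqrt(u_A^2 + u_B^2) = sqrt(0.10947633^2 + 0.45841611^2) = 0.47130712
U = k * uc = 2 * 0.47130712
U = 0.9426

0.9426


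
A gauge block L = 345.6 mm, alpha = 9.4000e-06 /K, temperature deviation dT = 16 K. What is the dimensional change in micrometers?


dL = L * alpha * dT
= 345.6 * 9.4000e-06 * 16
= 0.0519782 mm
dL_um = 0.0519782 * 1000 = 51.9782 um

51.9782


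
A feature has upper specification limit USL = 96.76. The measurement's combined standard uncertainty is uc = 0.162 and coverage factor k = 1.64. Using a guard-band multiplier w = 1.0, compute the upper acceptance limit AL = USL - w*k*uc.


U = k * uc = 1.64 * 0.162 = 0.26568
guard band g = w * U = 1.0 * 0.26568 = 0.26568
AL = USL - g = 96.76 - 0.26568
AL = 96.4943

96.4943


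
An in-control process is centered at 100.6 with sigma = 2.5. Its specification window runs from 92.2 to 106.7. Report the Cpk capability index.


Cpu = (USL - mean) / (3*sigma) = (106.7 - 100.6) / (3*2.5) = 0.8133
Cpl = (mean - LSL) / (3*sigma) = (100.6 - 92.2) / (3*2.5) = 1.1200
Cpk = min(Cpu, Cpl) = 0.8133

0.8133


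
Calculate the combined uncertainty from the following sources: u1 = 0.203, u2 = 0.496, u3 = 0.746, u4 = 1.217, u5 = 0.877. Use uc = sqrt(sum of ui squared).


uc = sqrt(0.203^2 + 0.496^2 + 0.746^2 + 1.217^2 + 0.877^2)
uc = sqrt(3.093959)
uc = 1.7590

1.7590


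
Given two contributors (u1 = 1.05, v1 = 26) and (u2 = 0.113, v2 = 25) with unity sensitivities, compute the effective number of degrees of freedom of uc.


uc = sqrt(u1^2 + u2^2) = sqrt(1.05^2 + 0.113^2) = 1.056063
v_eff = uc^4 / (u1^4/v1 + u2^4/v2)
= 1.056063^4 / (1.05^4/26 + 0.113^4/25)
= 1.2438251 / 0.046756762
v_eff = 26.6020

26.6020


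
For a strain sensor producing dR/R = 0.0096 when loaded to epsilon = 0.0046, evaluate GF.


GF = (dR/R) / epsilon
= 0.0096 / 0.0046
= 2.0870

2.0870


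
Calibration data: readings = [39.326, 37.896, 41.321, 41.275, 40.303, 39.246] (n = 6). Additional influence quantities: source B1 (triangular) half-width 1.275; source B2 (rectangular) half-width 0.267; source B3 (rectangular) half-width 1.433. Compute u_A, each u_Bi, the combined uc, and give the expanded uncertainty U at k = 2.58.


mean = (39.326 + 37.896 + 41.321 + 41.275 + 40.303 + 39.246) / 6 = 39.8945
s = sqrt(sum((x - mean)^2)/(n-1)) = 1.3300603
u_A = s / sqrt(n) = 1.3300603 / sqrt(6) = 0.54299484
u_B1 = 1.275 / sqrt(6) = 0.52051657
u_B2 = 0.267 / sqrt(3) = 0.15415252
u_B3 = 1.433 / sqrt(3) = 0.82734294
uc = sqrt(0.54299484^2 + 0.52051657^2 + 0.15415252^2 + 0.82734294^2) = 1.1287339
U = k * uc = 2.58 * 1.1287339
U = 2.9121

2.9121


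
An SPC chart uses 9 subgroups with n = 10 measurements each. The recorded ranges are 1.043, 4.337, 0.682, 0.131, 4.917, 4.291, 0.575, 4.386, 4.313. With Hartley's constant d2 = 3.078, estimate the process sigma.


R_bar = (1.043 + 4.337 + 0.682 + 0.131 + 4.917 + 4.291 + 0.575 + 4.386 + 4.313) / 9
R_bar = 24.675 / 9 = 2.7416667
sigma_hat = R_bar / d2 = 2.7416667 / 3.078 = 0.8907

0.8907


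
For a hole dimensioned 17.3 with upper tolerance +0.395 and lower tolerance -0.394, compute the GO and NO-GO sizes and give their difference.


GO = nominal - lower_tol (smallest hole = maximum material condition)
GO = 17.3 - 0.394 = 16.906
NO-GO = nominal + upper_tol (largest hole = least material condition)
NO-GO = 17.3 + 0.395 = 17.695
spread = NO-GO - GO = 17.695 - 16.906 = 0.7890

0.7890


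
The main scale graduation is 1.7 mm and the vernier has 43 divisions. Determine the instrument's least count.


LC = MSD / n_div
= 1.7 / 43
= 0.0395

0.0395


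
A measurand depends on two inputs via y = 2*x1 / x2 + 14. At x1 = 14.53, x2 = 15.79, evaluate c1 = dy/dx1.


y = 2*x1 / x2 + 14
dy/dx1 = 2/x2
Evaluate at x2 = 15.79: c1 = 2 / 15.79
c1 = 0.1267

0.1267


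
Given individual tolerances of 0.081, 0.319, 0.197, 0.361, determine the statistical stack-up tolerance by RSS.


RSS = sqrt(0.081^2 + 0.319^2 + 0.197^2 + 0.361^2)
= sqrt(0.277452)
= 0.5267

0.5267


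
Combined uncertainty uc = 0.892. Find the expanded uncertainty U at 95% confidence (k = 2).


U = k * uc
U = 2 * 0.892
U = 1.7840

1.7840


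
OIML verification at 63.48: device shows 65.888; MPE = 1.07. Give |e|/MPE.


e = indication - reference = 65.888 - 63.48 = 2.4080
|e| = 2.4080
ratio = |e| / MPE = 2.4080 / 1.07
ratio = 2.2505

2.2505


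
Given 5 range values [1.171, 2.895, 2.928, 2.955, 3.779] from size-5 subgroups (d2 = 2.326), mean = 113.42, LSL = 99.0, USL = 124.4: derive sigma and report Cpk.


R_bar = (1.171 + 2.895 + 2.928 + 2.955 + 3.779) / 5 = 2.7456
sigma = R_bar / d2 = 2.7456 / 2.326 = 1.1803955
Cp = (USL - LSL)/(6*sigma) = (124.4 - 99.0)/(6*1.1803955) = 3.5864
Cpu = (124.4 - 113.42)/(3*1.1803955) = 3.1007
Cpl = (113.42 - 99.0)/(3*1.1803955) = 4.0721
Cpk = min(Cpu, Cpl) = 3.1007

3.1007


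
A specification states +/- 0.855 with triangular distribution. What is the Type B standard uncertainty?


u_B = half_width / sqrt(6)
u_B = 0.855 / 2.4494897
u_B = 0.3491

0.3491


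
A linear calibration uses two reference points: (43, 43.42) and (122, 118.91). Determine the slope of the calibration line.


slope = (y2 - y1) / (x2 - x1)
= (118.91 - 43.42) / (122 - 43)
= 75.4900 / 79
= 0.9556

0.9556


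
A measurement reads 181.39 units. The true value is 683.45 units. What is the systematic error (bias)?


Systematic error = measured - true
= 181.39 - 683.45
= -502.0600

-502.0600


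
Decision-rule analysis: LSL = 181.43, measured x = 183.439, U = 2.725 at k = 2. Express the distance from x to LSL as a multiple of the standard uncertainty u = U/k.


u = U / k = 2.725 / 2 = 1.3625
margin = |LSL - x| = |181.43 - 183.439| = 2.009
z = margin / u = 2.009 / 1.3625
z = 1.4745

1.4745


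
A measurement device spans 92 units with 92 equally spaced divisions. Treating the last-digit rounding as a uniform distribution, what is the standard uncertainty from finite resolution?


resolution = range / divisions
resolution = 92 / 92 = 1
u_res = resolution / (2*sqrt(3))
u_res = 1 / 3.4641016
u_res = 0.2887

0.2887


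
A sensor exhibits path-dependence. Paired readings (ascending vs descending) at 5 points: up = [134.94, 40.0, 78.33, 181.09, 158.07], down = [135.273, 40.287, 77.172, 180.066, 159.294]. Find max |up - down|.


|134.94 - 135.273| = 0.3330
|40.0 - 40.287| = 0.2870
|78.33 - 77.172| = 1.1580
|181.09 - 180.066| = 1.0240
|158.07 - 159.294| = 1.2240
hysteresis = max(diffs) = 1.2240

1.2240


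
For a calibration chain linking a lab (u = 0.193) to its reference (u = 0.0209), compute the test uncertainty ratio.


TUR = u_lab / u_ref
= 0.193 / 0.0209
= 9.2344

9.2344


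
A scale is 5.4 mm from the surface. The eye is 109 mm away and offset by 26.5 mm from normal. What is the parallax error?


error = h * offset / d
= 5.4 * 26.5 / 109
= 1.3128

1.3128


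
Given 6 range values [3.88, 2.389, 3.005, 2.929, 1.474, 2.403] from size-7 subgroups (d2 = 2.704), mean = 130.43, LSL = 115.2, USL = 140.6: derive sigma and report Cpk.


R_bar = (3.88 + 2.389 + 3.005 + 2.929 + 1.474 + 2.403) / 6 = 2.68
sigma = R_bar / d2 = 2.68 / 2.704 = 0.99112426
Cp = (USL - LSL)/(6*sigma) = (140.6 - 115.2)/(6*0.99112426) = 4.2712
Cpu = (140.6 - 130.43)/(3*0.99112426) = 3.4204
Cpl = (130.43 - 115.2)/(3*0.99112426) = 5.1221
Cpk = min(Cpu, Cpl) = 3.4204

3.4204


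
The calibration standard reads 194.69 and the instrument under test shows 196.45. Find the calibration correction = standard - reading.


Correction = standard - reading
= 194.69 - 196.45
= -1.7600

-1.7600


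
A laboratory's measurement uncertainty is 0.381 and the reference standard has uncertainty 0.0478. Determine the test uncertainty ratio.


TUR = u_lab / u_ref
= 0.381 / 0.0478
= 7.9707

7.9707


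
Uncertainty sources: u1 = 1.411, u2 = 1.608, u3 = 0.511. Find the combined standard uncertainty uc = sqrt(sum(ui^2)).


uc = sqrt(1.411^2 + 1.608^2 + 0.511^2)
uc = sqrt(4.837706)
uc = 2.1995

2.1995


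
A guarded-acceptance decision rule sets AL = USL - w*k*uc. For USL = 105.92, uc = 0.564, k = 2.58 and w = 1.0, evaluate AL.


U = k * uc = 2.58 * 0.564 = 1.45512
guard band g = w * U = 1.0 * 1.45512 = 1.45512
AL = USL - g = 105.92 - 1.45512
AL = 104.4649

104.4649


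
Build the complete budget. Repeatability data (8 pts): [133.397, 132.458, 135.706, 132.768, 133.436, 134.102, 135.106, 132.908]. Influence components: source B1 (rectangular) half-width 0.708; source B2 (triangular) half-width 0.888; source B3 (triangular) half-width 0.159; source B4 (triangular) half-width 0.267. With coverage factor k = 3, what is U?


mean = (133.397 + 132.458 + 135.706 + 132.768 + 133.436 + 134.102 + 135.106 + 132.908) / 8 = 133.735125
s = sqrt(sum((x - mean)^2)/(n-1)) = 1.1558894
u_A = s / sqrt(n) = 1.1558894 / sqrt(8) = 0.40866862
u_B1 = 0.708 / sqrt(3) = 0.40876399
u_B2 = 0.888 / sqrt(6) = 0.36252448
u_B3 = 0.159 / sqrt(6) = 0.064911478
u_B4 = 0.267 / sqrt(6) = 0.10900229
uc = sqrt(0.40866862^2 + 0.40876399^2 + 0.36252448^2 + 0.064911478^2 + 0.10900229^2) = 0.69398634
U = k * uc = 3 * 0.69398634
U = 2.0820

2.0820


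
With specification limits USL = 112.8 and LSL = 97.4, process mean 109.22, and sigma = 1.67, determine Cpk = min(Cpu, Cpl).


Cpu = (USL - mean) / (3*sigma) = (112.8 - 109.22) / (3*1.67) = 0.7146
Cpl = (mean - LSL) / (3*sigma) = (109.22 - 97.4) / (3*1.67) = 2.3593
Cpk = min(Cpu, Cpl) = 0.7146

0.7146


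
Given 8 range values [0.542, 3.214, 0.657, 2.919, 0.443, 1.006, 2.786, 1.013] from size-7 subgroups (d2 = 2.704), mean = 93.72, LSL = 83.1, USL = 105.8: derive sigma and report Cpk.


R_bar = (0.542 + 3.214 + 0.657 + 2.919 + 0.443 + 1.006 + 2.786 + 1.013) / 8 = 1.5725
sigma = R_bar / d2 = 1.5725 / 2.704 = 0.58154586
Cp = (USL - LSL)/(6*sigma) = (105.8 - 83.1)/(6*0.58154586) = 6.5056
Cpu = (105.8 - 93.72)/(3*0.58154586) = 6.9241
Cpl = (93.72 - 83.1)/(3*0.58154586) = 6.0872
Cpk = min(Cpu, Cpl) = 6.0872

6.0872


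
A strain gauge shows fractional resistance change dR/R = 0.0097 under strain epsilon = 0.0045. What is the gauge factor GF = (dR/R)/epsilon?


GF = (dR/R) / epsilon
= 0.0097 / 0.0045
= 2.1556

2.1556


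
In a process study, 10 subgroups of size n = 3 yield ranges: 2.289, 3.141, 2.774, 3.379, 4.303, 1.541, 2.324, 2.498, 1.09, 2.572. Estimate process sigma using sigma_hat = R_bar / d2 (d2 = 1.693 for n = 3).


R_bar = (2.289 + 3.141 + 2.774 + 3.379 + 4.303 + 1.541 + 2.324 + 2.498 + 1.09 + 2.572) / 10
R_bar = 25.911 / 10 = 2.5911
sigma_hat = R_bar / d2 = 2.5911 / 1.693 = 1.5305

1.5305


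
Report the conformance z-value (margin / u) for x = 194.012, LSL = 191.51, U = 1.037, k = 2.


u = U / k = 1.037 / 2 = 0.5185
margin = |LSL - x| = |191.51 - 194.012| = 2.502
z = margin / u = 2.502 / 0.5185
z = 4.8255

4.8255


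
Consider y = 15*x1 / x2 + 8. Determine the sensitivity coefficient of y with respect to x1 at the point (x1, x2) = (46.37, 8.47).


y = 15*x1 / x2 + 8
dy/dx1 = 15/x2
Evaluate at x2 = 8.47: c1 = 15 / 8.47
c1 = 1.7710

1.7710


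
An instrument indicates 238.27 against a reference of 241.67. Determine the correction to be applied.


Correction = standard - reading
= 241.67 - 238.27
= 3.4000

3.4000


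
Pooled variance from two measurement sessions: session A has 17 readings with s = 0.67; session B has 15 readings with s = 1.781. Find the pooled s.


s_p = sqrt(((n1-1)*s1^2 + (n2-1)*s2^2) / (n1+n2-2))
numerator = (17-1)*0.67^2 + (15-1)*1.781^2 = 7.1824 + 44.407454 = 51.589854
denominator = 17 + 15 - 2 = 30
s_p^2 = 51.589854 / 30 = 1.7196618
s_p = sqrt(1.7196618) = 1.3114

1.3114


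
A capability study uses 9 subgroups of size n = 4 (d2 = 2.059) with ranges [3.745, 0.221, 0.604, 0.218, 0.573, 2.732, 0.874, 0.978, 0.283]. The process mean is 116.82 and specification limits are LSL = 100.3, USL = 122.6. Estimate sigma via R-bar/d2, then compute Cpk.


R_bar = (3.745 + 0.221 + 0.604 + 0.218 + 0.573 + 2.732 + 0.874 + 0.978 + 0.283) / 9 = 1.1364444
sigma = R_bar / d2 = 1.1364444 / 2.059 = 0.55193997
Cp = (USL - LSL)/(6*sigma) = (122.6 - 100.3)/(6*0.55193997) = 6.7338
Cpu = (122.6 - 116.82)/(3*0.55193997) = 3.4907
Cpl = (116.82 - 100.3)/(3*0.55193997) = 9.9769
Cpk = min(Cpu, Cpl) = 3.4907

3.4907


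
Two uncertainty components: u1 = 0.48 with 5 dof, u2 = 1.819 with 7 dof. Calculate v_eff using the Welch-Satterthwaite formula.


uc = sqrt(u1^2 + u2^2) = sqrt(0.48^2 + 1.819^2) = 1.8812658
v_eff = uc^4 / (u1^4/v1 + u2^4/v2)
= 1.8812658^4 / (0.48^4/5 + 1.819^4/7)
= 12.525661 / 1.5746025
v_eff = 7.9548

7.9548


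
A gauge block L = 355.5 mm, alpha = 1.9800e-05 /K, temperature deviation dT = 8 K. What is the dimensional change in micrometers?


dL = L * alpha * dT
= 355.5 * 1.9800e-05 * 8
= 0.0563112 mm
dL_um = 0.0563112 * 1000 = 56.3112 um

56.3112


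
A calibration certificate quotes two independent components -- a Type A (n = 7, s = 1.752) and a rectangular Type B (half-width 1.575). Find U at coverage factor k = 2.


u_A = s / sqrt(n) = 1.752 / sqrt(7) = 0.66219376
u_B = half_width / sqrt(3) = 1.575 / sqrt(3) = 0.90932667
uc = sqrt(u_A^2 + u_B^2) = sqrt(0.66219376^2 + 0.90932667^2) = 1.1248891
U = k * uc = 2 * 1.1248891
U = 2.2498

2.2498


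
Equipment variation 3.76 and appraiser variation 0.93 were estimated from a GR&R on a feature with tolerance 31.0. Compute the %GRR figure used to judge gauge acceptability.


GRR = sqrt(EV^2 + AV^2) = sqrt(3.76^2 + 0.93^2) = 3.8733061
%GRR = GRR / tol * 100 = 3.8733061 / 31.0 * 100
%GRR = 12.4945

12.4945


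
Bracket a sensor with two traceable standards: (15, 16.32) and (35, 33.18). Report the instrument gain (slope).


slope = (y2 - y1) / (x2 - x1)
= (33.18 - 16.32) / (35 - 15)
= 16.8600 / 20
= 0.8430

0.8430


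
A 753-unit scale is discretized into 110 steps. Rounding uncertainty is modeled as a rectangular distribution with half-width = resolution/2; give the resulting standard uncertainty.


resolution = range / divisions
resolution = 753 / 110 = 6.8454545
u_res = resolution / (2*sqrt(3))
u_res = 6.8454545 / 3.4641016
u_res = 1.9761

1.9761


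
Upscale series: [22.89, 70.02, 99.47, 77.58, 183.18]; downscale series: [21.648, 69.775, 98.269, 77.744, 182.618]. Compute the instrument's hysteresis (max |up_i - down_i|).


|22.89 - 21.648| = 1.2420
|70.02 - 69.775| = 0.2450
|99.47 - 98.269| = 1.2010
|77.58 - 77.744| = 0.1640
|183.18 - 182.618| = 0.5620
hysteresis = max(diffs) = 1.2420

1.2420


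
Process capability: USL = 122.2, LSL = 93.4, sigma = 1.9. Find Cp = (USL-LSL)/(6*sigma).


Cp = (USL - LSL) / (6 * sigma)
= (122.2 - 93.4) / (6 * 1.9)
= 28.8000 / 11.4000
= 2.5263

2.5263


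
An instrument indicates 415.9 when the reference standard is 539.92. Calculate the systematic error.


Systematic error = measured - true
= 415.9 - 539.92
= -124.0200

-124.0200


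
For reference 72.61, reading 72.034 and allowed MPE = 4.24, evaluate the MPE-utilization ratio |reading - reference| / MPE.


e = indication - reference = 72.034 - 72.61 = -0.5760
|e| = 0.5760
ratio = |e| / MPE = 0.5760 / 4.24
ratio = 0.1358

0.1358


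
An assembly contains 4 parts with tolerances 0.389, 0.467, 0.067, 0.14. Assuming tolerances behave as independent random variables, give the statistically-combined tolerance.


RSS = sqrt(0.389^2 + 0.467^2 + 0.067^2 + 0.14^2)
= sqrt(0.393499)
= 0.6273

0.6273


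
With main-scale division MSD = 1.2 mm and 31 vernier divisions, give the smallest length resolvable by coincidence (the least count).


LC = MSD / n_div
= 1.2 / 31
= 0.0387

0.0387


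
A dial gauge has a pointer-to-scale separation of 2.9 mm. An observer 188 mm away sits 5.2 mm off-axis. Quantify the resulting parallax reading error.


error = h * offset / d
= 2.9 * 5.2 / 188
= 0.0802

0.0802


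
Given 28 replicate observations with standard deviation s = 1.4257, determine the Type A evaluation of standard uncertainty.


u_A = s / sqrt(n)
u_A = 1.4257 / sqrt(28)
u_A = 1.4257 / 5.2915026
u_A = 0.2694

0.2694


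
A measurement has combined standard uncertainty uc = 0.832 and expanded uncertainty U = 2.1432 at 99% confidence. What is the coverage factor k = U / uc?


k = U / uc
k = 2.1432 / 0.832
k = 2.576

2.576


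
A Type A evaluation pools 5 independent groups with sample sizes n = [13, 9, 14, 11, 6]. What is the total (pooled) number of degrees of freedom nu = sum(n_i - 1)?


nu = sum_i (n_i - 1)
nu = ((13 - 1) + (9 - 1) + (14 - 1) + (11 - 1) + (6 - 1))
nu = 12 + 8 + 13 + 10 + 5
nu = 48

48


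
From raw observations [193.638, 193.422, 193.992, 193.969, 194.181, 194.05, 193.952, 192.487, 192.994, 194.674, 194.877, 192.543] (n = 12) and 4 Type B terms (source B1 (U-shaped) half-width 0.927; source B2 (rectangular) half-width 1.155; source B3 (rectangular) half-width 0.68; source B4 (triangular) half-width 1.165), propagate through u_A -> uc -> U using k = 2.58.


mean = (193.638 + 193.422 + 193.992 + 193.969 + 194.181 + 194.05 + 193.952 + 192.487 + 192.994 + 194.674 + 194.877 + 192.543) / 12 = 193.7315833
s = sqrt(sum((x - mean)^2)/(n-1)) = 0.75598262
u_A = s / sqrt(n) = 0.75598262 / sqrt(12) = 0.21823338
u_B1 = 0.927 / sqrt(2) = 0.65548799
u_B2 = 1.155 / sqrt(3) = 0.66683956
u_B3 = 0.68 / sqrt(3) = 0.39259818
u_B4 = 1.165 / sqrt(6) = 0.47560926
uc = sqrt(0.21823338^2 + 0.65548799^2 + 0.66683956^2 + 0.39259818^2 + 0.47560926^2) = 1.1411848
U = k * uc = 2.58 * 1.1411848
U = 2.9443

2.9443


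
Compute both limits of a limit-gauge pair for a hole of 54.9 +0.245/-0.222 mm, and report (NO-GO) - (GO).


GO = nominal - lower_tol (smallest hole = maximum material condition)
GO = 54.9 - 0.222 = 54.678
NO-GO = nominal + upper_tol (largest hole = least material condition)
NO-GO = 54.9 + 0.245 = 55.145
spread = NO-GO - GO = 55.145 - 54.678 = 0.4670

0.4670


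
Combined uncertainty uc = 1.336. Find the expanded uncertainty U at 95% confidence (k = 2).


U = k * uc
U = 2 * 1.336
U = 2.6720

2.6720


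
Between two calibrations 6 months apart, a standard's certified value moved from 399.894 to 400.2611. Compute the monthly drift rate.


rate = (v2 - v1) / months
= (400.2611 - 399.894) / 6
= 0.3671 / 6
= 0.0612

0.0612


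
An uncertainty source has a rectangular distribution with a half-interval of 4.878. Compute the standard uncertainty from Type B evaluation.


u_B = half_width / sqrt(3)
u_B = 4.878 / 1.7320508
u_B = 2.8163

2.8163


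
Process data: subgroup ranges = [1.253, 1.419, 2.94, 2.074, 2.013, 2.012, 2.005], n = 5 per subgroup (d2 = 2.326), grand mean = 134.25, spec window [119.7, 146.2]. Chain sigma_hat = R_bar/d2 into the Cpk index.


R_bar = (1.253 + 1.419 + 2.94 + 2.074 + 2.013 + 2.012 + 2.005) / 7 = 1.9594286
sigma = R_bar / d2 = 1.9594286 / 2.326 = 0.84240267
Cp = (USL - LSL)/(6*sigma) = (146.2 - 119.7)/(6*0.84240267) = 5.2429
Cpu = (146.2 - 134.25)/(3*0.84240267) = 4.7285
Cpl = (134.25 - 119.7)/(3*0.84240267) = 5.7573
Cpk = min(Cpu, Cpl) = 4.7285

4.7285


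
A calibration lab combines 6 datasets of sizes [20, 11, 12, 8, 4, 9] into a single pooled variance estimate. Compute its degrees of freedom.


nu = sum_i (n_i - 1)
nu = ((20 - 1) + (11 - 1) + (12 - 1) + (8 - 1) + (4 - 1) + (9 - 1))
nu = 19 + 10 + 11 + 7 + 3 + 8
nu = 58

58


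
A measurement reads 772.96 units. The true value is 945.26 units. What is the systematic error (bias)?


Systematic error = measured - true
= 772.96 - 945.26
= -172.3000

-172.3000


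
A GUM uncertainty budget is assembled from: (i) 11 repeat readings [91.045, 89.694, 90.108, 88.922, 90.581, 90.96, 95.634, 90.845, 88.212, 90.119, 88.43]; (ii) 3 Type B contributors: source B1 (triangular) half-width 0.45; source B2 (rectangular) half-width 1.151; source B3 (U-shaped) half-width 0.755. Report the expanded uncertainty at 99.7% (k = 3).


mean = (91.045 + 89.694 + 90.108 + 88.922 + 90.581 + 90.96 + 95.634 + 90.845 + 88.212 + 90.119 + 88.43) / 11 = 90.41363636
s = sqrt(sum((x - mean)^2)/(n-1)) = 1.9967101
u_A = s / sqrt(n) = 1.9967101 / sqrt(11) = 0.60203075
u_B1 = 0.45 / sqrt(6) = 0.18371173
u_B2 = 1.151 / sqrt(3) = 0.66453016
u_B3 = 0.755 / sqrt(2) = 0.53386562
uc = sqrt(0.60203075^2 + 0.18371173^2 + 0.66453016^2 + 0.53386562^2) = 1.0596244
U = k * uc = 3 * 1.0596244
U = 3.1789

3.1789


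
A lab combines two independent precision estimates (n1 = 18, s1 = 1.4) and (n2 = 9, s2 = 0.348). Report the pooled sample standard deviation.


s_p = sqrt(((n1-1)*s1^2 + (n2-1)*s2^2) / (n1+n2-2))
numerator = (18-1)*1.4^2 + (9-1)*0.348^2 = 33.32 + 0.968832 = 34.288832
denominator = 18 + 9 - 2 = 25
s_p^2 = 34.288832 / 25 = 1.3715533
s_p = sqrt(1.3715533) = 1.1711

1.1711


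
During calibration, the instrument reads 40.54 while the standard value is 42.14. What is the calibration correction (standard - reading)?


Correction = standard - reading
= 42.14 - 40.54
= 1.6000

1.6000


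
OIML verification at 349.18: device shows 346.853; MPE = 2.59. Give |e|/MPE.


e = indication - reference = 346.853 - 349.18 = -2.3270
|e| = 2.3270
ratio = |e| / MPE = 2.3270 / 2.59
ratio = 0.8985

0.8985
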